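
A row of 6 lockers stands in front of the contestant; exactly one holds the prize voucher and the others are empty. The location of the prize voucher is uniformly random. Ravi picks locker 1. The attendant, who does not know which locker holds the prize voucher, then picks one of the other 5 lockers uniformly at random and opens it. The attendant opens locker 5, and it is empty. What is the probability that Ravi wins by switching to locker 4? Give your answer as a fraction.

1/5

Condition on the true location of the prize voucher.
If it is in any of lockers 1, 2, 3, 4, and 6 (prior 1/6 each): the attendant picks locker 5 with probability 1/5 regardless, and it is not the prize; weight (1/6)·(1/5) = 1/30 each.
If it is in locker 5 (prior 1/6): the attendant opened locker 5, so this case is ruled out; weight (1/6)·0 = 0.
The weights sum to 1/6.
So P(the prize voucher in locker 4 | the attendant opened locker 5) = (1/30) / (1/6) = 1/5.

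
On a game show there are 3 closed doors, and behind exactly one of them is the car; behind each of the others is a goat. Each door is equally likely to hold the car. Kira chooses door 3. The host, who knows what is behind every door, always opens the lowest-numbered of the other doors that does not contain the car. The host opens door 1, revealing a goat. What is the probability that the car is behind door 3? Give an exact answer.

Condition on the true location of the car.
If it is behind door 1 (prior 1/3): the host opened door 1, so this case is ruled out; weight (1/3)·0 = 0.
If it is behind either of doors 2 and 3 (prior 1/3 each): door 1 is the lowest-numbered option available, probability 1; weight (1/3)·1 = 1/3 each.
The weights sum to 2/3.
So P(the car behind door 3 | the host opened door 1) = (1/3) / (2/3) = 1/2.

1/2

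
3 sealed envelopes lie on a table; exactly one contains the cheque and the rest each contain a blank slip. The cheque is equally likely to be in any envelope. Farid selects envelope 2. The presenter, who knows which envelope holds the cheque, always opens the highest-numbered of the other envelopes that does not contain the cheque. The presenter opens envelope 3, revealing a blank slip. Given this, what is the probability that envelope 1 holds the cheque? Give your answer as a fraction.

Consider each possible location of the cheque in turn.
If it is in either of envelopes 1 and 2 (prior 1/3 each): envelope 3 is the highest-numbered option available, probability 1; weight (1/3)·1 = 1/3 each.
If it is in envelope 3 (prior 1/3): the presenter opened envelope 3, so this case is ruled out; weight (1/3)·0 = 0.
The weights sum to 2/3.
So P(the cheque in envelope 1 | the presenter opened envelope 3) = (1/3) / (2/3) = 1/2.

1/2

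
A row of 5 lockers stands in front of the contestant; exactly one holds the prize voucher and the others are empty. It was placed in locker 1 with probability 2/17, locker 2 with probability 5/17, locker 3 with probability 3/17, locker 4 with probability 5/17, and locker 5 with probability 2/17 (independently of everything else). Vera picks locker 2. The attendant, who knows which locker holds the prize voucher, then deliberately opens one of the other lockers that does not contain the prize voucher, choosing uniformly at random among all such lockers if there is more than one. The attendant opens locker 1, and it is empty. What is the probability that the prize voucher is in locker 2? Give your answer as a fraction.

3/11

Condition on the true location of the prize voucher.
If it is in locker 1 (prior 2/17): the attendant opened locker 1, so this case is ruled out; weight (2/17)·0 = 0.
If it is in locker 2 (prior 5/17): the attendant has 4 equally likely choices, so probability 1/4; weight (5/17)·(1/4) = 5/68.
If it is in locker 3 (prior 3/17): the attendant has 3 equally likely choices, so probability 1/3; weight (3/17)·(1/3) = 1/17.
If it is in locker 4 (prior 5/17): the attendant has 3 equally likely choices, so probability 1/3; weight (5/17)·(1/3) = 5/51.
If it is in locker 5 (prior 2/17): the attendant has 3 equally likely choices, so probability 1/3; weight (2/17)·(1/3) = 2/51.
The weights sum to 55/204.
So P(the prize voucher in locker 2 | the attendant opened locker 1) = (5/68) / (55/204) = 3/11.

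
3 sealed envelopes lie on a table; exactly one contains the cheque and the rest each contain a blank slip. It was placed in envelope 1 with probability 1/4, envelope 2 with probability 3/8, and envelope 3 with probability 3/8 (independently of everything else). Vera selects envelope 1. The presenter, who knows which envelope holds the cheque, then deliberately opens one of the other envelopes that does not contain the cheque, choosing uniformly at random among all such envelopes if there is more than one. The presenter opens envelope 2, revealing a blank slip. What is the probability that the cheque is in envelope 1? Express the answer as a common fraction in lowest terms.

Apply Bayes' rule, conditioning on where the cheque actually is.
If it is in envelope 1 (prior 1/4): the presenter has 2 equally likely choices, so probability 1/2; weight (1/4)·(1/2) = 1/8.
If it is in envelope 2 (prior 3/8): the presenter opened envelope 2, so this case is ruled out; weight (3/8)·0 = 0.
If it is in envelope 3 (prior 3/8): the presenter has no choice, probability 1; weight (3/8)·1 = 3/8.
The weights sum to 1/2.
So P(the cheque in envelope 1 | the presenter opened envelope 2) = (1/8) / (1/2) = 1/4.

1/4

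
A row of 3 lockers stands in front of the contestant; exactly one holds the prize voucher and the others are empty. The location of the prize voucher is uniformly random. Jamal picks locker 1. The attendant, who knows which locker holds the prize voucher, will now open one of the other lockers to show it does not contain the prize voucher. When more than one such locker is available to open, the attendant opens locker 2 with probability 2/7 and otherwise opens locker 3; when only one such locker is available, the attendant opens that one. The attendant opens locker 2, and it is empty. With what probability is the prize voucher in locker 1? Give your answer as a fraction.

2/9

Condition on the true location of the prize voucher.
If it is in locker 1 (prior 1/3): locker 2 is available, opened with probability 2/7; weight (1/3)·(2/7) = 2/21.
If it is in locker 2 (prior 1/3): the attendant opened locker 2, so this case is ruled out; weight (1/3)·0 = 0.
If it is in locker 3 (prior 1/3): only locker 2 is available, probability 1; weight (1/3)·1 = 1/3.
The weights sum to 3/7.
So P(the prize voucher in locker 1 | the attendant opened locker 2) = (2/21) / (3/7) = 2/9.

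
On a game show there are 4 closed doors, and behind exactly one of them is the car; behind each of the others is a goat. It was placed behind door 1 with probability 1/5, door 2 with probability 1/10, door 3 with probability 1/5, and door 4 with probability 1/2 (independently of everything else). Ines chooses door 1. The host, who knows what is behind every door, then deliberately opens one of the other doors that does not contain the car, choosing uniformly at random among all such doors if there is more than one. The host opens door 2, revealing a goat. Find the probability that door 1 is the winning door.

Consider each possible location of the car in turn.
If it is behind door 1 (prior 1/5): the host has 3 equally likely choices, so probability 1/3; weight (1/5)·(1/3) = 1/15.
If it is behind door 2 (prior 1/10): the host opened door 2, so this case is ruled out; weight (1/10)·0 = 0.
If it is behind door 3 (prior 1/5): the host has 2 equally likely choices, so probability 1/2; weight (1/5)·(1/2) = 1/10.
If it is behind door 4 (prior 1/2): the host has 2 equally likely choices, so probability 1/2; weight (1/2)·(1/2) = 1/4.
The weights sum to 5/12.
So P(the car behind door 1 | the host opened door 2) = (1/15) / (5/12) = 4/25.

4/25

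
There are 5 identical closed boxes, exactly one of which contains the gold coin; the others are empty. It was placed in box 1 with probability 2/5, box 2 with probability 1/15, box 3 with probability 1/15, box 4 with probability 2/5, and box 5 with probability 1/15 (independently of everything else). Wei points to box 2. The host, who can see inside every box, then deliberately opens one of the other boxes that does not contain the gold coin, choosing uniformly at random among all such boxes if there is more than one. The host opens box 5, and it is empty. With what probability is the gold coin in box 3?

Condition on the true location of the gold coin.
If it is in either of boxes 1 and 4 (prior 2/5 each): the host has 3 equally likely choices, so probability 1/3; weight (2/5)·(1/3) = 2/15 each.
If it is in box 2 (prior 1/15): the host has 4 equally likely choices, so probability 1/4; weight (1/15)·(1/4) = 1/60.
If it is in box 3 (prior 1/15): the host has 3 equally likely choices, so probability 1/3; weight (1/15)·(1/3) = 1/45.
If it is in box 5 (prior 1/15): the host opened box 5, so this case is ruled out; weight (1/15)·0 = 0.
The weights sum to 11/36.
So P(the gold coin in box 3 | the host opened box 5) = (1/45) / (11/36) = 4/55.

4/55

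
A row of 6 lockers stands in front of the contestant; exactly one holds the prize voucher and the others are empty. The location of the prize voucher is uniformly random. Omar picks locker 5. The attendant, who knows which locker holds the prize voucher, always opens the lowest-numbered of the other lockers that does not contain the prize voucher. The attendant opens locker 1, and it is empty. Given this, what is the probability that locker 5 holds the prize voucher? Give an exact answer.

Consider each possible location of the prize voucher in turn.
If it is in locker 1 (prior 1/6): the attendant opened locker 1, so this case is ruled out; weight (1/6)·0 = 0.
If it is in any of lockers 2, 3, 4, 5, and 6 (prior 1/6 each): locker 1 is the lowest-numbered option available, probability 1; weight (1/6)·1 = 1/6 each.
The weights sum to 5/6.
So P(the prize voucher in locker 5 | the attendant opened locker 1) = (1/6) / (5/6) = 1/5.

1/5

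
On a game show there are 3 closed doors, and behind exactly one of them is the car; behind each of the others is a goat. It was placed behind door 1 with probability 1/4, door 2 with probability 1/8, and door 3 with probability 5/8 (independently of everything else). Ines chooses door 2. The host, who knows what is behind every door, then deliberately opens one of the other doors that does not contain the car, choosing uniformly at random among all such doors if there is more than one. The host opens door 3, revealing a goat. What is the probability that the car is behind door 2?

1/5

Consider each possible location of the car in turn.
If it is behind door 1 (prior 1/4): the host has no choice, probability 1; weight (1/4)·1 = 1/4.
If it is behind door 2 (prior 1/8): the host has 2 equally likely choices, so probability 1/2; weight (1/8)·(1/2) = 1/16.
If it is behind door 3 (prior 5/8): the host opened door 3, so this case is ruled out; weight (5/8)·0 = 0.
The weights sum to 5/16.
So P(the car behind door 2 | the host opened door 3) = (1/16) / (5/16) = 1/5.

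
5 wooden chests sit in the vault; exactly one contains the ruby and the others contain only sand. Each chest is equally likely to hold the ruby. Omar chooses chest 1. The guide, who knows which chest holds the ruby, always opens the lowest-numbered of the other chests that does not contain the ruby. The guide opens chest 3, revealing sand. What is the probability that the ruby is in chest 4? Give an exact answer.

Consider each possible location of the ruby in turn.
If it is in any of chests 1, 4, and 5 (prior 1/5 each): the guide would have opened chest 2 instead, probability 0; weight (1/5)·0 = 0 each.
If it is in chest 2 (prior 1/5): chest 3 is the lowest-numbered option available, probability 1; weight (1/5)·1 = 1/5.
If it is in chest 3 (prior 1/5): the guide opened chest 3, so this case is ruled out; weight (1/5)·0 = 0.
The weights sum to 1/5.
So P(the ruby in chest 4 | the guide opened chest 3) = 0 / (1/5) = 0.

0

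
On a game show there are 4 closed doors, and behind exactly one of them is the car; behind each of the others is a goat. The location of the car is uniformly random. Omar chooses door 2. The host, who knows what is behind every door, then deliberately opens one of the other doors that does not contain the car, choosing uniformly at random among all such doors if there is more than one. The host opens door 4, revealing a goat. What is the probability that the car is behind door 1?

3/8

Apply Bayes' rule, conditioning on where the car actually is.
If it is behind either of doors 1 and 3 (prior 1/4 each): the host has 2 equally likely choices, so probability 1/2; weight (1/4)·(1/2) = 1/8 each.
If it is behind door 2 (prior 1/4): the host has 3 equally likely choices, so probability 1/3; weight (1/4)·(1/3) = 1/12.
If it is behind door 4 (prior 1/4): the host opened door 4, so this case is ruled out; weight (1/4)·0 = 0.
The weights sum to 1/3.
So P(the car behind door 1 | the host opened door 4) = (1/8) / (1/3) = 3/8.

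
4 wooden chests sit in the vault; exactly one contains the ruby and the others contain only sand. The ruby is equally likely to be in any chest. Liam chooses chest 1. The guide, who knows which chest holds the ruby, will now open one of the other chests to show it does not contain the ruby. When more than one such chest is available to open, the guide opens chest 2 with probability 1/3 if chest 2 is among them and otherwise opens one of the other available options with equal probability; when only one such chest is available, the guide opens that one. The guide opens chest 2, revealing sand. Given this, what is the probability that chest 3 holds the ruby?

Apply Bayes' rule, conditioning on where the ruby actually is.
If it is in any of chests 1, 3, and 4 (prior 1/4 each): chest 2 is available, opened with probability 1/3; weight (1/4)·(1/3) = 1/12 each.
If it is in chest 2 (prior 1/4): the guide opened chest 2, so this case is ruled out; weight (1/4)·0 = 0.
The weights sum to 1/4.
So P(the ruby in chest 3 | the guide opened chest 2) = (1/12) / (1/4) = 1/3.

1/3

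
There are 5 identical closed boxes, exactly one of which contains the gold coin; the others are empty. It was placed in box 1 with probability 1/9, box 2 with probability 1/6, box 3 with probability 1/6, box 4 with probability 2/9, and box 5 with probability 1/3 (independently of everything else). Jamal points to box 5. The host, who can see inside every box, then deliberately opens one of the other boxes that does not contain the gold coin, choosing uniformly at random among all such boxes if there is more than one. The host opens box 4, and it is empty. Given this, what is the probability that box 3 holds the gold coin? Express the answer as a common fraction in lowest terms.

6/25

Condition on the true location of the gold coin.
If it is in box 1 (prior 1/9): the host has 3 equally likely choices, so probability 1/3; weight (1/9)·(1/3) = 1/27.
If it is in either of boxes 2 and 3 (prior 1/6 each): the host has 3 equally likely choices, so probability 1/3; weight (1/6)·(1/3) = 1/18 each.
If it is in box 4 (prior 2/9): the host opened box 4, so this case is ruled out; weight (2/9)·0 = 0.
If it is in box 5 (prior 1/3): the host has 4 equally likely choices, so probability 1/4; weight (1/3)·(1/4) = 1/12.
The weights sum to 25/108.
So P(the gold coin in box 3 | the host opened box 4) = (1/18) / (25/108) = 6/25.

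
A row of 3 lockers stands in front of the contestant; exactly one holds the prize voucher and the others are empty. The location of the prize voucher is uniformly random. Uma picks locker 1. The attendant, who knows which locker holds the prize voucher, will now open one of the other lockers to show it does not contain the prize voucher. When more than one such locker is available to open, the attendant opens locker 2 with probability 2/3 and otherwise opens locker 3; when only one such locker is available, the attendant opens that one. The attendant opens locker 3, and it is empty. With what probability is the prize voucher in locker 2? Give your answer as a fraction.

3/4

Condition on the true location of the prize voucher.
If it is in locker 1 (prior 1/3): locker 2 is available but not opened, probability 1/3; weight (1/3)·(1/3) = 1/9.
If it is in locker 2 (prior 1/3): only locker 3 is available, probability 1; weight (1/3)·1 = 1/3.
If it is in locker 3 (prior 1/3): the attendant opened locker 3, so this case is ruled out; weight (1/3)·0 = 0.
The weights sum to 4/9.
So P(the prize voucher in locker 2 | the attendant opened locker 3) = (1/3) / (4/9) = 3/4.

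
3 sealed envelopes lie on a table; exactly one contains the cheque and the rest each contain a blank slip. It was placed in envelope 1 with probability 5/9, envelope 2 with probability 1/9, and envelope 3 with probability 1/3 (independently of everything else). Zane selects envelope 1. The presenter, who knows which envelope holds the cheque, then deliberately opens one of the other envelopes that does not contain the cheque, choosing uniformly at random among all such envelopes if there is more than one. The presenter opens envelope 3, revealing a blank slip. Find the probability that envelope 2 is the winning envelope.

2/7

Consider each possible location of the cheque in turn.
If it is in envelope 1 (prior 5/9): the presenter has 2 equally likely choices, so probability 1/2; weight (5/9)·(1/2) = 5/18.
If it is in envelope 2 (prior 1/9): the presenter has no choice, probability 1; weight (1/9)·1 = 1/9.
If it is in envelope 3 (prior 1/3): the presenter opened envelope 3, so this case is ruled out; weight (1/3)·0 = 0.
The weights sum to 7/18.
So P(the cheque in envelope 2 | the presenter opened envelope 3) = (1/9) / (7/18) = 2/7.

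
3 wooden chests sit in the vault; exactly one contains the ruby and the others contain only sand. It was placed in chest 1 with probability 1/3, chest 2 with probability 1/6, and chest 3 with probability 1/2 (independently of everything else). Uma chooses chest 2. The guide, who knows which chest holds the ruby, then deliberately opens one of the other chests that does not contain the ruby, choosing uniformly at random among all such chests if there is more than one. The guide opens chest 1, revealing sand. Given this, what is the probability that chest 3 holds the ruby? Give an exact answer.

6/7

Consider each possible location of the ruby in turn.
If it is in chest 1 (prior 1/3): the guide opened chest 1, so this case is ruled out; weight (1/3)·0 = 0.
If it is in chest 2 (prior 1/6): the guide has 2 equally likely choices, so probability 1/2; weight (1/6)·(1/2) = 1/12.
If it is in chest 3 (prior 1/2): the guide has no choice, probability 1; weight (1/2)·1 = 1/2.
The weights sum to 7/12.
So P(the ruby in chest 3 | the guide opened chest 1) = (1/2) / (7/12) = 6/7.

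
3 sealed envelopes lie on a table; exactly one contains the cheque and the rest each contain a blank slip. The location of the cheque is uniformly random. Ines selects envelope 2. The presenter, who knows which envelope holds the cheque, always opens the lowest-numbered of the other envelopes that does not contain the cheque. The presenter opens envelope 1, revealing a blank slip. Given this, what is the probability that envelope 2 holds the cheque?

Apply Bayes' rule, conditioning on where the cheque actually is.
If it is in envelope 1 (prior 1/3): the presenter opened envelope 1, so this case is ruled out; weight (1/3)·0 = 0.
If it is in either of envelopes 2 and 3 (prior 1/3 each): envelope 1 is the lowest-numbered option available, probability 1; weight (1/3)·1 = 1/3 each.
The weights sum to 2/3.
So P(the cheque in envelope 2 | the presenter opened envelope 1) = (1/3) / (2/3) = 1/2.

1/2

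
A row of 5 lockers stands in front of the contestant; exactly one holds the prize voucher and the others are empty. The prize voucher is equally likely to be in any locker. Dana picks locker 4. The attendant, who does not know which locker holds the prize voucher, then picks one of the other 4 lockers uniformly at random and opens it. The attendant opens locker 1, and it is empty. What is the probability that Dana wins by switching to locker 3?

1/4

Because the attendant chose which locker to open without knowing where the prize voucher is, the choice is independent of the prize location. Learning that locker 1 does not hold the prize voucher simply rules out that one location and leaves the remaining 4 lockers still equally likely by symmetry.
So P(the prize voucher in locker 3) = 1/4.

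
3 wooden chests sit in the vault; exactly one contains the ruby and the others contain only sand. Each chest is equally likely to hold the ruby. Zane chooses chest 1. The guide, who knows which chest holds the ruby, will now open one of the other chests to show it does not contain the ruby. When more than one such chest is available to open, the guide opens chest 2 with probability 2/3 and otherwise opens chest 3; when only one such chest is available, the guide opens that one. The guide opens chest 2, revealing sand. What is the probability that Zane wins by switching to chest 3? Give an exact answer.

3/5

Apply Bayes' rule, conditioning on where the ruby actually is.
If it is in chest 1 (prior 1/3): chest 2 is available, opened with probability 2/3; weight (1/3)·(2/3) = 2/9.
If it is in chest 2 (prior 1/3): the guide opened chest 2, so this case is ruled out; weight (1/3)·0 = 0.
If it is in chest 3 (prior 1/3): only chest 2 is available, probability 1; weight (1/3)·1 = 1/3.
The weights sum to 5/9.
So P(the ruby in chest 3 | the guide opened chest 2) = (1/3) / (5/9) = 3/5.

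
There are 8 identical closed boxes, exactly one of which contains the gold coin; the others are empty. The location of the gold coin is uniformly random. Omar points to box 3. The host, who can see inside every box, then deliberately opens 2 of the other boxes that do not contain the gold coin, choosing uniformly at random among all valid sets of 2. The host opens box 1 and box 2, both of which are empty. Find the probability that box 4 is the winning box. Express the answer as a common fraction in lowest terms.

Condition on the true location of the gold coin.
If it is in either of boxes 1 and 2 (prior 1/8 each): that box was opened and seen not to hold the prize — ruled out; weight (1/8)·0 = 0 each.
If it is in box 3 (prior 1/8): the host has 21 equally likely choices, so probability 1/21; weight (1/8)·(1/21) = 1/168.
If it is in any of boxes 4, 5, 6, 7, and 8 (prior 1/8 each): the host has 15 equally likely choices, so probability 1/15; weight (1/8)·(1/15) = 1/120 each.
The weights sum to 1/21.
So P(the gold coin in box 4 | the host opened box 1 and box 2) = (1/120) / (1/21) = 7/40.

7/40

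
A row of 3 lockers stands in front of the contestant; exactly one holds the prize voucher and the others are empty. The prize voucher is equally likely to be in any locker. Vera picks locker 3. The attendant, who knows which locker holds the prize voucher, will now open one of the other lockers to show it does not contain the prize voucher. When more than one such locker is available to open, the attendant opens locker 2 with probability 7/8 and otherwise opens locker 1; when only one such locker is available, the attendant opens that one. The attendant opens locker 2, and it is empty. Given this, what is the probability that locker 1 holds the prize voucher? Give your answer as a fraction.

Apply Bayes' rule, conditioning on where the prize voucher actually is.
If it is in locker 1 (prior 1/3): only locker 2 is available, probability 1; weight (1/3)·1 = 1/3.
If it is in locker 2 (prior 1/3): the attendant opened locker 2, so this case is ruled out; weight (1/3)·0 = 0.
If it is in locker 3 (prior 1/3): locker 2 is available, opened with probability 7/8; weight (1/3)·(7/8) = 7/24.
The weights sum to 5/8.
So P(the prize voucher in locker 1 | the attendant opened locker 2) = (1/3) / (5/8) = 8/15.

8/15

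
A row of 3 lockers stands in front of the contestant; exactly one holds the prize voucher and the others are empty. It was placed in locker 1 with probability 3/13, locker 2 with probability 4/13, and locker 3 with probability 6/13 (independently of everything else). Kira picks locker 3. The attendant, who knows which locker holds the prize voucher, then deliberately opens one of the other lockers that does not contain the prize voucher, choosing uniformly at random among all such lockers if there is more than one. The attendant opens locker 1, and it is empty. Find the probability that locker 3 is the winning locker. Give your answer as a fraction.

Apply Bayes' rule, conditioning on where the prize voucher actually is.
If it is in locker 1 (prior 3/13): the attendant opened locker 1, so this case is ruled out; weight (3/13)·0 = 0.
If it is in locker 2 (prior 4/13): the attendant has no choice, probability 1; weight (4/13)·1 = 4/13.
If it is in locker 3 (prior 6/13): the attendant has 2 equally likely choices, so probability 1/2; weight (6/13)·(1/2) = 3/13.
The weights sum to 7/13.
So P(the prize voucher in locker 3 | the attendant opened locker 1) = (3/13) / (7/13) = 3/7.

3/7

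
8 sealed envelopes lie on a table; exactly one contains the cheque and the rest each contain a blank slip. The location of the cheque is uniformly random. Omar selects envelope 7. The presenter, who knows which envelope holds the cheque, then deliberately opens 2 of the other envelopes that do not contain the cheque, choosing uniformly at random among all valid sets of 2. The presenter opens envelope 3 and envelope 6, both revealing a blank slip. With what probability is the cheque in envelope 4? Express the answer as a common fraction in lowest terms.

7/40

Condition on the true location of the cheque.
If it is in any of envelopes 1, 2, 4, 5, and 8 (prior 1/8 each): the presenter has 15 equally likely choices, so probability 1/15; weight (1/8)·(1/15) = 1/120 each.
If it is in either of envelopes 3 and 6 (prior 1/8 each): that envelope was opened and seen not to hold the prize — ruled out; weight (1/8)·0 = 0 each.
If it is in envelope 7 (prior 1/8): the presenter has 21 equally likely choices, so probability 1/21; weight (1/8)·(1/21) = 1/168.
The weights sum to 1/21.
So P(the cheque in envelope 4 | the presenter opened envelope 3 and envelope 6) = (1/120) / (1/21) = 7/40.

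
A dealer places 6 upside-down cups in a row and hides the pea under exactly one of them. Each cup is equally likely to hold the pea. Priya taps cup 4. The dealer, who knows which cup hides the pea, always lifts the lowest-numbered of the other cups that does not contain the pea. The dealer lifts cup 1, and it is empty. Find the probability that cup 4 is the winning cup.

Apply Bayes' rule, conditioning on where the pea actually is.
If it is under cup 1 (prior 1/6): the dealer opened cup 1, so this case is ruled out; weight (1/6)·0 = 0.
If it is under any of cups 2, 3, 4, 5, and 6 (prior 1/6 each): cup 1 is the lowest-numbered option available, probability 1; weight (1/6)·1 = 1/6 each.
The weights sum to 5/6.
So P(the pea under cup 4 | the dealer opened cup 1) = (1/6) / (5/6) = 1/5.

1/5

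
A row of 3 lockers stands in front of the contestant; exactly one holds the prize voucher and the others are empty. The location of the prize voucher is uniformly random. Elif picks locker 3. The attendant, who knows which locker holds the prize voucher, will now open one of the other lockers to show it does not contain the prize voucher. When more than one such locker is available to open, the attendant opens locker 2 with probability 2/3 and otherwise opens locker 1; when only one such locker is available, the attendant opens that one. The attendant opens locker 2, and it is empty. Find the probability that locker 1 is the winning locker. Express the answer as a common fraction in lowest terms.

3/5

Condition on the true location of the prize voucher.
If it is in locker 1 (prior 1/3): only locker 2 is available, probability 1; weight (1/3)·1 = 1/3.
If it is in locker 2 (prior 1/3): the attendant opened locker 2, so this case is ruled out; weight (1/3)·0 = 0.
If it is in locker 3 (prior 1/3): locker 2 is available, opened with probability 2/3; weight (1/3)·(2/3) = 2/9.
The weights sum to 5/9.
So P(the prize voucher in locker 1 | the attendant opened locker 2) = (1/3) / (5/9) = 3/5.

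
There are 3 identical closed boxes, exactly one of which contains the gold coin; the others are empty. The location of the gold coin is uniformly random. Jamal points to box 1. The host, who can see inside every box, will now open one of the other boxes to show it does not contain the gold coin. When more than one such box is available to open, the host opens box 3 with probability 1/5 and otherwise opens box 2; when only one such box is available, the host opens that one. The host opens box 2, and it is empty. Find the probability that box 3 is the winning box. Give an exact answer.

5/9

Consider each possible location of the gold coin in turn.
If it is in box 1 (prior 1/3): box 3 is available but not opened, probability 4/5; weight (1/3)·(4/5) = 4/15.
If it is in box 2 (prior 1/3): the host opened box 2, so this case is ruled out; weight (1/3)·0 = 0.
If it is in box 3 (prior 1/3): only box 2 is available, probability 1; weight (1/3)·1 = 1/3.
The weights sum to 3/5.
So P(the gold coin in box 3 | the host opened box 2) = (1/3) / (3/5) = 5/9.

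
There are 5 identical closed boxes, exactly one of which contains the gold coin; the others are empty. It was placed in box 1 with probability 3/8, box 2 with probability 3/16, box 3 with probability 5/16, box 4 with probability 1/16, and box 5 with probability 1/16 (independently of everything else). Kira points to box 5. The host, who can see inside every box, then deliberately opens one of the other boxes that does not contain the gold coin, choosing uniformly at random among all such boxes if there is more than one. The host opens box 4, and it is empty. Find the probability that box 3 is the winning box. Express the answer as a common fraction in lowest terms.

20/59

Condition on the true location of the gold coin.
If it is in box 1 (prior 3/8): the host has 3 equally likely choices, so probability 1/3; weight (3/8)·(1/3) = 1/8.
If it is in box 2 (prior 3/16): the host has 3 equally likely choices, so probability 1/3; weight (3/16)·(1/3) = 1/16.
If it is in box 3 (prior 5/16): the host has 3 equally likely choices, so probability 1/3; weight (5/16)·(1/3) = 5/48.
If it is in box 4 (prior 1/16): the host opened box 4, so this case is ruled out; weight (1/16)·0 = 0.
If it is in box 5 (prior 1/16): the host has 4 equally likely choices, so probability 1/4; weight (1/16)·(1/4) = 1/64.
The weights sum to 59/192.
So P(the gold coin in box 3 | the host opened box 4) = (5/48) / (59/192) = 20/59.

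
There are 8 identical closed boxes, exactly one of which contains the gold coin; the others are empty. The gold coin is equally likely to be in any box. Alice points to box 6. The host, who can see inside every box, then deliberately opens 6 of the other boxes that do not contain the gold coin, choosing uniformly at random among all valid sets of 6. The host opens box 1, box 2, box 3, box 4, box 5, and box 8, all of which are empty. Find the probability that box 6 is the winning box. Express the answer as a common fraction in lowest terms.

1/8

Consider each possible location of the gold coin in turn.
If it is in any of boxes 1, 2, 3, 4, 5, and 8 (prior 1/8 each): that box was opened and seen not to hold the prize — ruled out; weight (1/8)·0 = 0 each.
If it is in box 6 (prior 1/8): the host has 7 equally likely choices, so probability 1/7; weight (1/8)·(1/7) = 1/56.
If it is in box 7 (prior 1/8): the host has no choice, probability 1; weight (1/8)·1 = 1/8.
The weights sum to 1/7.
So P(the gold coin in box 6 | the host opened box 1, box 2, box 3, box 4, box 5, and box 8) = (1/56) / (1/7) = 1/8.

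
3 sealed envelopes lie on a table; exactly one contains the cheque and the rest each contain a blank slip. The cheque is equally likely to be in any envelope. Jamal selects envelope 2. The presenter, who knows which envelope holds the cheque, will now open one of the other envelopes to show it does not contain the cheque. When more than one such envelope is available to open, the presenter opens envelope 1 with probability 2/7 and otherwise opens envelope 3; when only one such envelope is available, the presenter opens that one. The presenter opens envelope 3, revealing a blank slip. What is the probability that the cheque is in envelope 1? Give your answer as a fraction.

Consider each possible location of the cheque in turn.
If it is in envelope 1 (prior 1/3): only envelope 3 is available, probability 1; weight (1/3)·1 = 1/3.
If it is in envelope 2 (prior 1/3): envelope 1 is available but not opened, probability 5/7; weight (1/3)·(5/7) = 5/21.
If it is in envelope 3 (prior 1/3): the presenter opened envelope 3, so this case is ruled out; weight (1/3)·0 = 0.
The weights sum to 4/7.
So P(the cheque in envelope 1 | the presenter opened envelope 3) = (1/3) / (4/7) = 7/12.

7/12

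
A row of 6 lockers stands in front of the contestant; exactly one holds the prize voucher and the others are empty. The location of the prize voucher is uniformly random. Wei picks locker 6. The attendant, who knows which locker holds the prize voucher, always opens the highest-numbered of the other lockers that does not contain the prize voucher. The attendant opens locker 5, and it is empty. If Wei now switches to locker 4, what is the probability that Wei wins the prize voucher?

1/5

Consider each possible location of the prize voucher in turn.
If it is in any of lockers 1, 2, 3, 4, and 6 (prior 1/6 each): locker 5 is the highest-numbered option available, probability 1; weight (1/6)·1 = 1/6 each.
If it is in locker 5 (prior 1/6): the attendant opened locker 5, so this case is ruled out; weight (1/6)·0 = 0.
The weights sum to 5/6.
So P(the prize voucher in locker 4 | the attendant opened locker 5) = (1/6) / (5/6) = 1/5.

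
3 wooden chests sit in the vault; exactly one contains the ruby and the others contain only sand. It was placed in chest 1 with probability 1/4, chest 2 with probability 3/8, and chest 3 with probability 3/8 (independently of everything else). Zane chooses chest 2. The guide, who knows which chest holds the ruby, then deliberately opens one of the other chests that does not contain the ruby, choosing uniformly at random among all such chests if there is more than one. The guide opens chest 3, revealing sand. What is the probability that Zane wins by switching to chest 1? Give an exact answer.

Condition on the true location of the ruby.
If it is in chest 1 (prior 1/4): the guide has no choice, probability 1; weight (1/4)·1 = 1/4.
If it is in chest 2 (prior 3/8): the guide has 2 equally likely choices, so probability 1/2; weight (3/8)·(1/2) = 3/16.
If it is in chest 3 (prior 3/8): the guide opened chest 3, so this case is ruled out; weight (3/8)·0 = 0.
The weights sum to 7/16.
So P(the ruby in chest 1 | the guide opened chest 3) = (1/4) / (7/16) = 4/7.

4/7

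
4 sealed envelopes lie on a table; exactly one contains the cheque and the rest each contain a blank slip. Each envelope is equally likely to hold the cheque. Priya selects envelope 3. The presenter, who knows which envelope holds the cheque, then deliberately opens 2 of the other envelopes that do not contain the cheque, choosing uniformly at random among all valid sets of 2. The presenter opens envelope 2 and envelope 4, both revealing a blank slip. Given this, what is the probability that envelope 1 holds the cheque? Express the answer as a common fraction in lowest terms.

3/4

Condition on the true location of the cheque.
If it is in envelope 1 (prior 1/4): the presenter has no choice, probability 1; weight (1/4)·1 = 1/4.
If it is in either of envelopes 2 and 4 (prior 1/4 each): that envelope was opened and seen not to hold the prize — ruled out; weight (1/4)·0 = 0 each.
If it is in envelope 3 (prior 1/4): the presenter has 3 equally likely choices, so probability 1/3; weight (1/4)·(1/3) = 1/12.
The weights sum to 1/3.
So P(the cheque in envelope 1 | the presenter opened envelope 2 and envelope 4) = (1/4) / (1/3) = 3/4.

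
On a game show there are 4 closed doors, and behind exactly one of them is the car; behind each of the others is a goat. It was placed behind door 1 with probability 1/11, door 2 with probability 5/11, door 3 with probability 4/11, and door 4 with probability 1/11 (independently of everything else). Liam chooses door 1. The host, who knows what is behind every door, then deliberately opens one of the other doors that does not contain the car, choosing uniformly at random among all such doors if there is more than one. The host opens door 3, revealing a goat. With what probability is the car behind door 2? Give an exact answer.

Consider each possible location of the car in turn.
If it is behind door 1 (prior 1/11): the host has 3 equally likely choices, so probability 1/3; weight (1/11)·(1/3) = 1/33.
If it is behind door 2 (prior 5/11): the host has 2 equally likely choices, so probability 1/2; weight (5/11)·(1/2) = 5/22.
If it is behind door 3 (prior 4/11): the host opened door 3, so this case is ruled out; weight (4/11)·0 = 0.
If it is behind door 4 (prior 1/11): the host has 2 equally likely choices, so probability 1/2; weight (1/11)·(1/2) = 1/22.
The weights sum to 10/33.
So P(the car behind door 2 | the host opened door 3) = (5/22) / (10/33) = 3/4.

3/4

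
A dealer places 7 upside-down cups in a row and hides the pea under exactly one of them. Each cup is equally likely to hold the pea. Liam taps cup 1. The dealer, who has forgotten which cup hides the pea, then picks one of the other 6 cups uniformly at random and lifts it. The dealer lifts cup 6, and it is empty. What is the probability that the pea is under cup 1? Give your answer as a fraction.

Condition on the true location of the pea.
If it is under any of cups 1, 2, 3, 4, 5, and 7 (prior 1/7 each): the dealer picks cup 6 with probability 1/6 regardless, and it is not the prize; weight (1/7)·(1/6) = 1/42 each.
If it is under cup 6 (prior 1/7): the dealer opened cup 6, so this case is ruled out; weight (1/7)·0 = 0.
The weights sum to 1/7.
So P(the pea under cup 1 | the dealer opened cup 6) = (1/42) / (1/7) = 1/6.

1/6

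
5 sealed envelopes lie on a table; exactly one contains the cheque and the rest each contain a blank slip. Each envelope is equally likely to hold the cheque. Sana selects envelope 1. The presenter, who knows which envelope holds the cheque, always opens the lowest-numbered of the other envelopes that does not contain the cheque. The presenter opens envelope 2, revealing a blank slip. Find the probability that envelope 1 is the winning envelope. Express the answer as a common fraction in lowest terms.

Condition on the true location of the cheque.
If it is in any of envelopes 1, 3, 4, and 5 (prior 1/5 each): envelope 2 is the lowest-numbered option available, probability 1; weight (1/5)·1 = 1/5 each.
If it is in envelope 2 (prior 1/5): the presenter opened envelope 2, so this case is ruled out; weight (1/5)·0 = 0.
The weights sum to 4/5.
So P(the cheque in envelope 1 | the presenter opened envelope 2) = (1/5) / (4/5) = 1/4.

1/4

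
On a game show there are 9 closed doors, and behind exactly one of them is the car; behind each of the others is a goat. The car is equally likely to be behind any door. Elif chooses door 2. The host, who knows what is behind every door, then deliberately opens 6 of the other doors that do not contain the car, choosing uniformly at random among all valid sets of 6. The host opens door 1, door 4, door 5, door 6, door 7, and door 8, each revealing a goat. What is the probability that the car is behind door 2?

Consider each possible location of the car in turn.
If it is behind any of doors 1, 4, 5, 6, 7, and 8 (prior 1/9 each): that door was opened and seen not to hold the prize — ruled out; weight (1/9)·0 = 0 each.
If it is behind door 2 (prior 1/9): the host has 28 equally likely choices, so probability 1/28; weight (1/9)·(1/28) = 1/252.
If it is behind either of doors 3 and 9 (prior 1/9 each): the host has 7 equally likely choices, so probability 1/7; weight (1/9)·(1/7) = 1/63 each.
The weights sum to 1/28.
So P(the car behind door 2 | the host opened door 1, door 4, door 5, door 6, door 7, and door 8) = (1/252) / (1/28) = 1/9.

1/9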